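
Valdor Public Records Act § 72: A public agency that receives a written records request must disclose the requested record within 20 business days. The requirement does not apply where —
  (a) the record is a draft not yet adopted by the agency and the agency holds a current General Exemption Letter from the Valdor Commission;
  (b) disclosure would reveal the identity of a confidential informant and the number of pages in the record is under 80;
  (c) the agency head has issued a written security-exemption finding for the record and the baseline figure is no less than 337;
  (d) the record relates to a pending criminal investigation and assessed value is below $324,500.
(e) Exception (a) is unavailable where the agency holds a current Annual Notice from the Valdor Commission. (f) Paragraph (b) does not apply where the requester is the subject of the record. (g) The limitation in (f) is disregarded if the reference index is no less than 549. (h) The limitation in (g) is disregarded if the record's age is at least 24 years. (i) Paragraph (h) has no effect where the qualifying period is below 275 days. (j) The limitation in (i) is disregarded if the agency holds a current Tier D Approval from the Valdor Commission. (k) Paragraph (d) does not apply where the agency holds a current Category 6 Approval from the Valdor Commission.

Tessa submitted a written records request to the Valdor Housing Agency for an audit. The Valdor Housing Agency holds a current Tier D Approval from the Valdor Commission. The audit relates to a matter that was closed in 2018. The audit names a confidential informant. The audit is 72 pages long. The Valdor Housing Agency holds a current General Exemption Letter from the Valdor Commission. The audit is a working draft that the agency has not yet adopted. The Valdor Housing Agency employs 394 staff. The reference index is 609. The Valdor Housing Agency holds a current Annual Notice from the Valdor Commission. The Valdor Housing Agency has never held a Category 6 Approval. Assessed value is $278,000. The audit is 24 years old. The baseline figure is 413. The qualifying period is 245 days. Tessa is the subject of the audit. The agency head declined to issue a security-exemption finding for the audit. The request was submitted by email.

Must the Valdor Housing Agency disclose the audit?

All of (a)'s requirements are met (the audit is an unadopted draft; a current General Exemption Letter is held). But: (e) operates — a current Annual Notice is held. Exception (a) does not apply.
Exception (b)'s conditions are all satisfied: the audit names a confidential informant; the number of pages in the record is 72, under the 80 limit. However, paragraphs (f)–(j) must be considered: (f) operates against (b): Tessa is the subject of the audit. (g) is engaged (the reference index is 609, meeting the 549 threshold), but yields to (h): (h) operates against (g): the record's age is 24 years, meeting the 24 years threshold. (i) would limit (h) — the qualifying period is 245 days, below the 275 days limit — but (j) sets (i) aside: (j) is engaged — a current Tier D Approval is held. Exception (b) does not apply.
Exception (c) fails — the agency head declined to issue a security-exemption finding.
Exception (d) does not apply: the audit relates to a closed matter.
No exception applies. The general rule governs.

Yes — the Valdor Housing Agency must disclose the audit.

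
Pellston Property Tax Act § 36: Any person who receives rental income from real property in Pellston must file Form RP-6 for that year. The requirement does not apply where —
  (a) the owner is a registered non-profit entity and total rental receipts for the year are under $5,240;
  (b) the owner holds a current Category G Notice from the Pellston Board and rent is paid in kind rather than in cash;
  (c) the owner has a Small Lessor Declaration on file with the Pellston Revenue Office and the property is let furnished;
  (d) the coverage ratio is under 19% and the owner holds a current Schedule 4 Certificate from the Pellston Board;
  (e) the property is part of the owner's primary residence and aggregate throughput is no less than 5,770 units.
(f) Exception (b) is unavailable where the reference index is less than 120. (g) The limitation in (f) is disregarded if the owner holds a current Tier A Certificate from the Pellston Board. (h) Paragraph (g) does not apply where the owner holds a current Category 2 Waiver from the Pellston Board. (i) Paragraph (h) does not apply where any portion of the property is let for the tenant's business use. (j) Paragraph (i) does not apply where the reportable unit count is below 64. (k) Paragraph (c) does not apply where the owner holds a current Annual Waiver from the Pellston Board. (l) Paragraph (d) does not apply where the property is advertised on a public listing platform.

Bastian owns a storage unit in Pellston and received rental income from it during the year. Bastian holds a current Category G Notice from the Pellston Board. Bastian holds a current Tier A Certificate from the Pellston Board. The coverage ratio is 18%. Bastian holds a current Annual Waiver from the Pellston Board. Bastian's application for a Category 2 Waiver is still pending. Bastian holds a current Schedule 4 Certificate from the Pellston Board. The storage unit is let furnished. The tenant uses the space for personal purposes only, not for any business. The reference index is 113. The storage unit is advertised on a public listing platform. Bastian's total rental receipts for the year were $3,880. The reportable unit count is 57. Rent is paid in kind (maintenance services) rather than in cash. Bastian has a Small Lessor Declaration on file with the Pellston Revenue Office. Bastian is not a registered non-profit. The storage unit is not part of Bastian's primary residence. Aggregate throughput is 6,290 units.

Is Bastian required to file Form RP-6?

No — exception (b) applies; Bastian is not required to file Form RP-6.

Exception (a) fails — Bastian is not a registered non-profit.
Exception (b) is satisfied on its face — a current Category G Notice is held; rent is paid in kind. As to paragraphs (f)–(j): (f) is engaged (the reference index is 113, less than the 120 limit), but is displaced by (g): (g) operates against (f): a current Tier A Certificate is held. (h), which would lift (g), is inapplicable — there is no Category 2 Waiver in force. Exception (b) stands.
Exception (c) is satisfied on its face — a Small Lessor Declaration is on file; the property is let furnished. However, paragraph (k) must be considered: (k) is triggered — a current Annual Waiver is held. So (c) is unavailable.
Exception (d)'s conditions are all satisfied: the coverage ratio is 18%, under the 19% limit; a current Schedule 4 Certificate is held. But: (l) operates against (d): the property is publicly advertised. So (d) is unavailable.
Exception (e) fails — the storage unit is not part of the primary residence.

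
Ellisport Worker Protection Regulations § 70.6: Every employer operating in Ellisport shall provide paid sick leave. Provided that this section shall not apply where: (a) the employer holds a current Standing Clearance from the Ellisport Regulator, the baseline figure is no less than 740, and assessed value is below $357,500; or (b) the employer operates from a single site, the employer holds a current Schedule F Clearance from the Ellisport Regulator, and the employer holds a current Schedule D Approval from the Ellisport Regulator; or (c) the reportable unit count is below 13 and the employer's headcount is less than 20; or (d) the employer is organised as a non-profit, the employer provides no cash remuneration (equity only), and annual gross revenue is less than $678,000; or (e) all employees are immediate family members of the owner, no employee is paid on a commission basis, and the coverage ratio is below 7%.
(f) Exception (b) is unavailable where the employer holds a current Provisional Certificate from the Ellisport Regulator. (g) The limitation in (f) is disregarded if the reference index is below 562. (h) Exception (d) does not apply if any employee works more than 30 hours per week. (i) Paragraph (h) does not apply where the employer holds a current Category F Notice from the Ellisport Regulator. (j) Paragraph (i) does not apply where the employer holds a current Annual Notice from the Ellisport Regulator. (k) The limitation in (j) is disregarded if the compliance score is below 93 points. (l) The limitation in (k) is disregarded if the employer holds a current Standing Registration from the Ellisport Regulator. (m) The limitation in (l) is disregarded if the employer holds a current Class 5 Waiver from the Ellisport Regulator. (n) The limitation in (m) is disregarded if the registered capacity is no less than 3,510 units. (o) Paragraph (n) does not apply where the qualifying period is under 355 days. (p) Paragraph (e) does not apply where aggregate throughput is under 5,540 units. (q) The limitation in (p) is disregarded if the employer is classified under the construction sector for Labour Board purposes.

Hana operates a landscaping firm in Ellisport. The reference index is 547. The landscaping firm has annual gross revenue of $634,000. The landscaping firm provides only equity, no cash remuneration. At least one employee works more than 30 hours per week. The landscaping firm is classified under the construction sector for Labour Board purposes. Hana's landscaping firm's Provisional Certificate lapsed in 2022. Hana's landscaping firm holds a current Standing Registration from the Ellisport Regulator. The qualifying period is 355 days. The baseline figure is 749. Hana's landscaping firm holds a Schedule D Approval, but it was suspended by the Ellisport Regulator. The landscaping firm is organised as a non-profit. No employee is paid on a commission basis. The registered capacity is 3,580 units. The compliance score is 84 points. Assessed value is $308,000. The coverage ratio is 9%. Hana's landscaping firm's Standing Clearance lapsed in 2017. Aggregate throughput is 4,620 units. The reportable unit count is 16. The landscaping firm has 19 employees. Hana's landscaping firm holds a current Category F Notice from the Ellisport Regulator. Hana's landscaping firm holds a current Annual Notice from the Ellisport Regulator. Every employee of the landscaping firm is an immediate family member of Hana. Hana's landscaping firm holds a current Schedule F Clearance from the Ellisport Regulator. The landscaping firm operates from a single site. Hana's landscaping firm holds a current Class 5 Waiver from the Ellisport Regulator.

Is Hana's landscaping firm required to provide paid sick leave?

Exception (a) does not apply: there is no Standing Clearance in force.
Exception (b) requires that the employer holds a current Schedule D Approval from the Ellisport Regulator; but there is no Schedule D Approval in force, so (b) is unavailable.
Exception (c) requires that the reportable unit count is below 13; but the reportable unit count is 16, not below 13, so (c) is unavailable.
Exception (d): the employer is a non-profit; remuneration is equity-only; annual gross revenue is $634,000, less than the $678,000 limit — every condition holds. But: (h) is triggered — at least one employee exceeds 30 hours/week. (i) applies (a current Category F Notice is held), but yields to (j): (j) operates — a current Annual Notice is held. (k) would limit (j) — the compliance score is 84 points, below the 93 points limit — but (l) sets (k) aside: (l) is triggered — a current Standing Registration is held. (m) would limit (l) — a current Class 5 Waiver is held — but (n) sets (m) aside: (n) is engaged — the registered capacity is 3,580 units, meeting the 3,510 units threshold. (o), which would lift (n), does not operate here — the qualifying period is 355 days, not under 355 days. So (d) is unavailable.
Exception (e) requires that the coverage ratio is below 7%; but the coverage ratio is 9%, not below 7%, so (e) is unavailable.
No exception is made out. Hana's landscaping firm falls within the general rule.

Yes — Hana's landscaping firm must provide paid sick leave.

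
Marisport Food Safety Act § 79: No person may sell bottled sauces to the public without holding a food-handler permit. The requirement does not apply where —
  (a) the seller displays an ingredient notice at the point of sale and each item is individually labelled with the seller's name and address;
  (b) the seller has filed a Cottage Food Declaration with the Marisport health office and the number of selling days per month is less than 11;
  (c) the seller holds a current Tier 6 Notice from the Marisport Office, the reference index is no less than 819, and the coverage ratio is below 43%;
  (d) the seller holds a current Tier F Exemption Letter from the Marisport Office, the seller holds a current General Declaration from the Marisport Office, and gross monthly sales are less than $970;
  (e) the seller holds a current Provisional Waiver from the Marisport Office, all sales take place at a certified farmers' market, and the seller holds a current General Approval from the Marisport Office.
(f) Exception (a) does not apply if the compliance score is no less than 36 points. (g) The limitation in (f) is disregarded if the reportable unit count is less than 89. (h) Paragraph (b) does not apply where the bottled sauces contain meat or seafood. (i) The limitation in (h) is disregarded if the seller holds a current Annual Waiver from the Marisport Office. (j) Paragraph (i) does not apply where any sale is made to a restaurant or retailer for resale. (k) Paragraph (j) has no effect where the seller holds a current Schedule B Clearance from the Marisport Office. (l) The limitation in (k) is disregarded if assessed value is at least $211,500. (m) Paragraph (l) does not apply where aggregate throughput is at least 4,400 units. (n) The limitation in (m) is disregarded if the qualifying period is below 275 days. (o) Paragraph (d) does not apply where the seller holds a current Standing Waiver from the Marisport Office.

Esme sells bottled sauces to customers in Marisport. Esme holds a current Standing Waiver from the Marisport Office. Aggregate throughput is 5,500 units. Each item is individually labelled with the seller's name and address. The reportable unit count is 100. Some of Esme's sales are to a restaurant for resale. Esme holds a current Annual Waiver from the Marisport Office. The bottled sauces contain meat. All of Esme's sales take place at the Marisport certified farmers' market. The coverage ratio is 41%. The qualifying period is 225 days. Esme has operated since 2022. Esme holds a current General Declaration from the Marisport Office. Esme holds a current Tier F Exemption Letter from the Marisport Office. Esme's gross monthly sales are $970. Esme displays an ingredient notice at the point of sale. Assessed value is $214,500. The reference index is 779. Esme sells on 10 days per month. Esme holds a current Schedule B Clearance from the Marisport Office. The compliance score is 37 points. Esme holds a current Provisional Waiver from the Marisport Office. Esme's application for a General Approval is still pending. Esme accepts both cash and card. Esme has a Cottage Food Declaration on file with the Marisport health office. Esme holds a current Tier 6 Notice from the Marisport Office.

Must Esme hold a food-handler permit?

Yes — Esme must hold a food-handler permit.

All of (a)'s requirements are met (an ingredient notice is displayed; items are individually labelled). Turning to paragraphs (f)–(g): (f) is triggered — the compliance score is 37 points, meeting the 36 points threshold. (g) does not operate here (the reportable unit count is 100, not less than 89), so (f) stands. So (a) is unavailable.
Exception (b): a Cottage Food Declaration is on file; the number of selling days per month is 10, less than the 11 limit — every condition holds. Turning to paragraphs (h)–(n): (h) applies — the bottled sauces contain meat. (i) would limit (h) — a current Annual Waiver is held — but (j) sets (i) aside: (j) operates against (i): some sales are to a restaurant for resale. (k) is engaged (a current Schedule B Clearance is held), but yields to (l): (l) operates against (k): assessed value is $214,500, meeting the $211,500 threshold. (m) is engaged (aggregate throughput is 5,500 units, meeting the 4,400 units threshold), but is set aside by (n): (n) operates against (m): the qualifying period is 225 days, below the 275 days limit. (b) is therefore removed.
Exception (c) requires that the reference index is no less than 819; but the reference index is 779, short of 819, so (c) is unavailable.
Exception (d) requires that gross monthly sales are less than $970; but gross monthly sales are $970, not less than $970, so (d) is unavailable.
Exception (e) does not apply: the General Approval is not current.
No exception is made out. Esme falls within the general rule.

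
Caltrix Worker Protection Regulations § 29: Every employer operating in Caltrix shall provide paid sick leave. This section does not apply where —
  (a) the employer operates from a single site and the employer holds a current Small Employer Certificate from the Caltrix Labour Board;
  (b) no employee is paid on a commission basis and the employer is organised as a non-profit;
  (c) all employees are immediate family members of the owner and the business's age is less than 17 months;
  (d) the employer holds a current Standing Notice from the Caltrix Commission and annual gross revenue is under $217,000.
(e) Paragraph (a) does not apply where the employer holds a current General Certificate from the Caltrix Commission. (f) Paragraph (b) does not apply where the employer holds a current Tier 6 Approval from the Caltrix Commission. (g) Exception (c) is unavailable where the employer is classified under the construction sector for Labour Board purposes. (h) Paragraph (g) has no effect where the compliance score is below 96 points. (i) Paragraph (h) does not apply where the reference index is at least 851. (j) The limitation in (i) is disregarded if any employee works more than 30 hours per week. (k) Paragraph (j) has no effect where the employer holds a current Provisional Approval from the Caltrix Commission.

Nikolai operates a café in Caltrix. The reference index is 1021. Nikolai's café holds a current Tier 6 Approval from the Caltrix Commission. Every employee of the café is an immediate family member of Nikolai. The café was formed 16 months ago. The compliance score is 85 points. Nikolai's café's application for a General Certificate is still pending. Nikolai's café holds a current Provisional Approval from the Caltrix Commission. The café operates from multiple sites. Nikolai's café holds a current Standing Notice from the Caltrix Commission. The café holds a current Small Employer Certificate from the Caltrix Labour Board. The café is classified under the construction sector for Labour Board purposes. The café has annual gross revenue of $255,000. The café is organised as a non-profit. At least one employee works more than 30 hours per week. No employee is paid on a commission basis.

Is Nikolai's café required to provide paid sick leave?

Exception (a) requires that the employer operates from a single site; but the employer operates from multiple sites, so (a) is unavailable.
Exception (b): no employee is paid on commission; the employer is a non-profit — every condition holds. However, paragraph (f) must be considered: (f) operates against (b): a current Tier 6 Approval is held. (b) is therefore removed.
Exception (c): every employee is an immediate family member; the business's age is 16 months, less than the 17 months limit — every condition holds. However, paragraphs (g)–(k) must be considered: (g) operates against (c): the café is classified under the construction sector. (h) is engaged (the compliance score is 85 points, below the 96 points limit), but yields to (i): (i) applies — the reference index is 1,021, meeting the 851 threshold. (j) applies (at least one employee exceeds 30 hours/week), but is itself disapplied by (k): (k) operates against (j): a current Provisional Approval is held. (c) is therefore removed.
Exception (d) fails — annual gross revenue is $255,000, not under $217,000.
No exception is made out. Nikolai's café falls within the general rule.

Yes — Nikolai's café must provide paid sick leave.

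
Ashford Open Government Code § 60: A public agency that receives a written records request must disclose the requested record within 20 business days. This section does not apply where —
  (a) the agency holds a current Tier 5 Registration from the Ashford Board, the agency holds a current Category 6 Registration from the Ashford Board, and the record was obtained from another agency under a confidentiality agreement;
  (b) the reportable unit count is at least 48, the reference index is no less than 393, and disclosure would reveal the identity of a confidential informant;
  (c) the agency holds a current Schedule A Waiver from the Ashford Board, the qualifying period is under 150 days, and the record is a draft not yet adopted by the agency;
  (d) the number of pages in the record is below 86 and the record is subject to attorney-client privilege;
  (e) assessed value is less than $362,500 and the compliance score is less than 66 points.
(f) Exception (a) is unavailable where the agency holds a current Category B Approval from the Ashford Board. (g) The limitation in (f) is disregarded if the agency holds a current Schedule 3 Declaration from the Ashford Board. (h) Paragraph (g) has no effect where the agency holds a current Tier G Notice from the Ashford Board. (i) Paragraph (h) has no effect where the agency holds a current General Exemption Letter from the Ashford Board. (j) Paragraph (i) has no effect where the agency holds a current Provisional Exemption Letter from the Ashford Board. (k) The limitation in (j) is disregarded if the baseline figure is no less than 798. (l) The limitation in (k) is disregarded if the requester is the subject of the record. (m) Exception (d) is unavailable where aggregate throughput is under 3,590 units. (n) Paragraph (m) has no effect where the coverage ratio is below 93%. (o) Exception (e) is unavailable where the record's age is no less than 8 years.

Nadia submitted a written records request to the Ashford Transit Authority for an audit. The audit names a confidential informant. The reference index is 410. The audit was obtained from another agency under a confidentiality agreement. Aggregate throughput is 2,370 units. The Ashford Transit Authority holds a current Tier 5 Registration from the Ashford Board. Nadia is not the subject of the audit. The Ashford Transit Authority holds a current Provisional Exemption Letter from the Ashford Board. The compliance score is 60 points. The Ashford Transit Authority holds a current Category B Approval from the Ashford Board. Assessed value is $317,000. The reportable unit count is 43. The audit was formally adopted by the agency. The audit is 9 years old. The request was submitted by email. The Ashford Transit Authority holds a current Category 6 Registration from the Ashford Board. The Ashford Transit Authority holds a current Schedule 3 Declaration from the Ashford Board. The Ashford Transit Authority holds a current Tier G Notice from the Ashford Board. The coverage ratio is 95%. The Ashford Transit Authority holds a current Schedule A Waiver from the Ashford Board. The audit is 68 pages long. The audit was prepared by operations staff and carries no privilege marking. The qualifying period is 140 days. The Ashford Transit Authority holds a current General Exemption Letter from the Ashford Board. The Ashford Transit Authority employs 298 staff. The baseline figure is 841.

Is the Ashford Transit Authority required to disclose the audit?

No — exception (a) applies; the Ashford Transit Authority is not required to disclose the audit.

All of (a)'s requirements are met (a current Tier 5 Registration is held; a current Category 6 Registration is held; the audit was obtained under a confidentiality agreement). As to paragraphs (f)–(l): (f) applies (a current Category B Approval is held), but is displaced by (g): (g) operates against (f): a current Schedule 3 Declaration is held. (h) is engaged (a current Tier G Notice is held), but is overridden by (i): (i) is triggered — a current General Exemption Letter is held. (j) operates (a current Provisional Exemption Letter is held), but is itself disapplied by (k): (k) operates — the baseline figure is 841, meeting the 798 threshold. (l) is not triggered (Nadia is not the subject of the audit), so (k) stands. (a) remains available.
Exception (b) does not apply: the reportable unit count is 43, short of 48.
Exception (c) requires that the record is a draft not yet adopted by the agency; but the audit has been formally adopted, so (c) is unavailable.
Exception (d) does not apply: the audit carries no privilege marking.
Exception (e)'s conditions are all satisfied: assessed value is $317,000, less than the $362,500 limit; the compliance score is 60 points, less than the 66 points limit. Turning to paragraph (o): (o) operates against (e): the record's age is 9 years, meeting the 8 years threshold. So (e) is unavailable.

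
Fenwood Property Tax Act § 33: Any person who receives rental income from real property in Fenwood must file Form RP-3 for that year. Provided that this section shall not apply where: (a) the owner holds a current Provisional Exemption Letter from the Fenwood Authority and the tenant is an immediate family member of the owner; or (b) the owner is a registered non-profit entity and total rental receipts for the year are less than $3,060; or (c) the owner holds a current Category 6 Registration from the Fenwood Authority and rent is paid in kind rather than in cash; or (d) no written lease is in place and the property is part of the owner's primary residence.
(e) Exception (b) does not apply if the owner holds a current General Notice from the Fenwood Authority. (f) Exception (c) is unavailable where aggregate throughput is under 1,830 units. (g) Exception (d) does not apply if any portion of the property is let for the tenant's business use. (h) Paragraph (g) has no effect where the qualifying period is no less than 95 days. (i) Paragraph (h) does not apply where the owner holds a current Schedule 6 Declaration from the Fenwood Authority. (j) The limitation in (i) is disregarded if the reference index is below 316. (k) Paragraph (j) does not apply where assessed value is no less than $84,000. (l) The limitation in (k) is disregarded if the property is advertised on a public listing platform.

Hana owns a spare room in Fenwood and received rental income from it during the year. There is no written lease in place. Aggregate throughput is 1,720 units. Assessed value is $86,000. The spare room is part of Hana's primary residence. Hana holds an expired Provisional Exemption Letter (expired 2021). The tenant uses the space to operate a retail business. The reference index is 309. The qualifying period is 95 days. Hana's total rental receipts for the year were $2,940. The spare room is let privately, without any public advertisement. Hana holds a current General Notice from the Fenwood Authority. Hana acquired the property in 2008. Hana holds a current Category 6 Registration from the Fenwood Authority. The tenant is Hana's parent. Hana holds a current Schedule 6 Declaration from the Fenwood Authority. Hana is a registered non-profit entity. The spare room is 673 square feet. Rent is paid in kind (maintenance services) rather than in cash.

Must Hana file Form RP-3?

Exception (a) requires that the owner holds a current Provisional Exemption Letter from the Fenwood Authority; but no current Provisional Exemption Letter is held, so (a) is unavailable.
Exception (b) is satisfied on its face — Hana is a registered non-profit; total rental receipts for the year are $2,940, less than the $3,060 limit. But: (e) operates against (b): a current General Notice is held. So (b) is unavailable.
Exception (c)'s conditions are all satisfied: a current Category 6 Registration is held; rent is paid in kind. But applying paragraph (f): (f) operates against (c): aggregate throughput is 1,720 units, under the 1,830 units limit. So (c) is unavailable.
Exception (d)'s conditions are all satisfied: there is no written lease; the spare room is part of the primary residence. However, paragraphs (g)–(l) must be considered: (g) operates against (d): the space is let for business use. (h) operates (the qualifying period is 95 days, meeting the 95 days threshold), but is itself disapplied by (i): (i) operates against (h): a current Schedule 6 Declaration is held. (j) would limit (i) — the reference index is 309, below the 316 limit — but (k) sets (j) aside: (k) applies — assessed value is $86,000, meeting the $84,000 threshold. (l), which would lift (k), is inapplicable — the property is let privately without advertisement. Exception (d) does not apply.
No exception applies. The general rule governs.

Yes — Hana must file Form RP-3.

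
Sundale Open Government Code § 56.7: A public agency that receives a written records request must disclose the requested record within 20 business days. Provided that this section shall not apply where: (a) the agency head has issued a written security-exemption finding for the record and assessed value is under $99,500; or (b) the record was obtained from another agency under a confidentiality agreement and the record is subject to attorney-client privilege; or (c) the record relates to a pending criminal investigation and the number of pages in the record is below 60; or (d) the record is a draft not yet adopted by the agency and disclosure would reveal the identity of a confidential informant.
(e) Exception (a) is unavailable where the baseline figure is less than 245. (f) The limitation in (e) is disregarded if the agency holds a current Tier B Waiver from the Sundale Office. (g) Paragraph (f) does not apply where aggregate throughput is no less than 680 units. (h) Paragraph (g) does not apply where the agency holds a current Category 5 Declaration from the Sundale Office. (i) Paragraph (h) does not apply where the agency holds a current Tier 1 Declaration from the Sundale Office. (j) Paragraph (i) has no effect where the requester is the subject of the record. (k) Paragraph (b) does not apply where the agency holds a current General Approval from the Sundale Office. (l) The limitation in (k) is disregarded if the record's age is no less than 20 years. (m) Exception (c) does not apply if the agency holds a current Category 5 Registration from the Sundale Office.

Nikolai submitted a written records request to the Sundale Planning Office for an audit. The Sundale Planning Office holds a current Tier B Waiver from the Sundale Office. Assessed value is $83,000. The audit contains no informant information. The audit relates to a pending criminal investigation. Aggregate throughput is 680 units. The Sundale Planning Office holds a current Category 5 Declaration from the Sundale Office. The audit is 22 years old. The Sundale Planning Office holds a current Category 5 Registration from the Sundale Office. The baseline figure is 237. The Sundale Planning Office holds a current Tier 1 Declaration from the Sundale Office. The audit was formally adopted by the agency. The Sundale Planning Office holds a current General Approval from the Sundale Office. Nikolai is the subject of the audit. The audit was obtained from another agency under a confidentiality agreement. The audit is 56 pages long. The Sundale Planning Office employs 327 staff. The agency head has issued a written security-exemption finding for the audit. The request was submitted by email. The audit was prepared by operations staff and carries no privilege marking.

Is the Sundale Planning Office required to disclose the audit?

Exception (a)'s conditions are all satisfied: a written security-exemption finding has been issued; assessed value is $83,000, under the $99,500 limit. Applying paragraphs (e)–(j): (e) operates (the baseline figure is 237, less than the 245 limit), but is set aside by (f): (f) operates against (e): a current Tier B Waiver is held. (g) operates (aggregate throughput is 680 units, meeting the 680 units threshold), but is displaced by (h): (h) operates against (g): a current Category 5 Declaration is held. (i) is engaged (a current Tier 1 Declaration is held), but is overridden by (j): (j) applies — Nikolai is the subject of the audit. (a) remains available.
Exception (b) fails — the audit carries no privilege marking.
All of (c)'s requirements are met (the audit relates to a pending investigation; the number of pages in the record is 56, below the 60 limit). But: (m) operates against (c): a current Category 5 Registration is held. So (c) is unavailable.
Exception (d) does not apply: the audit has been formally adopted.

No — exception (a) applies; the Sundale Planning Office is not required to disclose the audit.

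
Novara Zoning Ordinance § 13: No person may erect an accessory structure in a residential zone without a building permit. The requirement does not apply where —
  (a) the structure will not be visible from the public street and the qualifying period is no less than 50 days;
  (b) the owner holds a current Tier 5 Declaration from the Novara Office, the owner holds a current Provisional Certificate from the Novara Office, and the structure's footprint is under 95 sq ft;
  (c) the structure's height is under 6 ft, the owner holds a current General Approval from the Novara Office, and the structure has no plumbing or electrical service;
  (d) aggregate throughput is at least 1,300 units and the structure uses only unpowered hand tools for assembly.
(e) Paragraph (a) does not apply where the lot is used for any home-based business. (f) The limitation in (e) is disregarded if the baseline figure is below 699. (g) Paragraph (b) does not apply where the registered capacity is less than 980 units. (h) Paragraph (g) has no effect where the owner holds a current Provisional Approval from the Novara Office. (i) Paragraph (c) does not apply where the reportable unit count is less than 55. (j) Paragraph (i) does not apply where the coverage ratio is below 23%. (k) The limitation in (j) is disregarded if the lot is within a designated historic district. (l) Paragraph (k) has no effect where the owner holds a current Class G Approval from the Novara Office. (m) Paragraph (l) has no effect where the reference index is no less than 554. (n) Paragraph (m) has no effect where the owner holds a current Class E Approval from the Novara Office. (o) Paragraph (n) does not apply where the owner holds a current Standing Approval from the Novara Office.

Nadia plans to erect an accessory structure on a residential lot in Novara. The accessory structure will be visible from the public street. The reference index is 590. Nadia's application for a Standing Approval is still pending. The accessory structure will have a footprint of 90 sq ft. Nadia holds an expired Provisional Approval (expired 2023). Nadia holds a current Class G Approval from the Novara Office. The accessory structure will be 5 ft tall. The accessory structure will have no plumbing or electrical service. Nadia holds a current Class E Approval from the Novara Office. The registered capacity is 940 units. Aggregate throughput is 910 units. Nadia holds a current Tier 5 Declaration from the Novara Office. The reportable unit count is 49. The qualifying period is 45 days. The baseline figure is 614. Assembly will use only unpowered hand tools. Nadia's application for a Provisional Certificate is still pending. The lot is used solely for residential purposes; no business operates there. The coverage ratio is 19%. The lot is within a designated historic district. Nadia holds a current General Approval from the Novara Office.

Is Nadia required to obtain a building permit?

Exception (a) requires that the structure will not be visible from the public street; but the structure will be visible from the street, so (a) is unavailable.
Exception (b) fails — the Provisional Certificate is not current.
Exception (c) is satisfied on its face — the structure's height is 5 ft, under the 6 ft limit; a current General Approval is held; there is no plumbing or electrical service. Under paragraphs (i)–(o): (i) is triggered (the reportable unit count is 49, less than the 55 limit), but yields to (j): (j) operates against (i): the coverage ratio is 19%, below the 23% limit. (k) would limit (j) — the lot is in a historic district — but (l) sets (k) aside: (l) operates — a current Class G Approval is held. (m) would limit (l) — the reference index is 590, meeting the 554 threshold — but (n) sets (m) aside: (n) applies — a current Class E Approval is held. (o), which would lift (n), does not operate here — the Standing Approval is not current. Exception (c) stands.
Exception (d) requires that aggregate throughput is at least 1,300 units; but aggregate throughput is 910 units, short of 1,300 units, so (d) is unavailable.

No — exception (c) applies; Nadia does not need a building permit.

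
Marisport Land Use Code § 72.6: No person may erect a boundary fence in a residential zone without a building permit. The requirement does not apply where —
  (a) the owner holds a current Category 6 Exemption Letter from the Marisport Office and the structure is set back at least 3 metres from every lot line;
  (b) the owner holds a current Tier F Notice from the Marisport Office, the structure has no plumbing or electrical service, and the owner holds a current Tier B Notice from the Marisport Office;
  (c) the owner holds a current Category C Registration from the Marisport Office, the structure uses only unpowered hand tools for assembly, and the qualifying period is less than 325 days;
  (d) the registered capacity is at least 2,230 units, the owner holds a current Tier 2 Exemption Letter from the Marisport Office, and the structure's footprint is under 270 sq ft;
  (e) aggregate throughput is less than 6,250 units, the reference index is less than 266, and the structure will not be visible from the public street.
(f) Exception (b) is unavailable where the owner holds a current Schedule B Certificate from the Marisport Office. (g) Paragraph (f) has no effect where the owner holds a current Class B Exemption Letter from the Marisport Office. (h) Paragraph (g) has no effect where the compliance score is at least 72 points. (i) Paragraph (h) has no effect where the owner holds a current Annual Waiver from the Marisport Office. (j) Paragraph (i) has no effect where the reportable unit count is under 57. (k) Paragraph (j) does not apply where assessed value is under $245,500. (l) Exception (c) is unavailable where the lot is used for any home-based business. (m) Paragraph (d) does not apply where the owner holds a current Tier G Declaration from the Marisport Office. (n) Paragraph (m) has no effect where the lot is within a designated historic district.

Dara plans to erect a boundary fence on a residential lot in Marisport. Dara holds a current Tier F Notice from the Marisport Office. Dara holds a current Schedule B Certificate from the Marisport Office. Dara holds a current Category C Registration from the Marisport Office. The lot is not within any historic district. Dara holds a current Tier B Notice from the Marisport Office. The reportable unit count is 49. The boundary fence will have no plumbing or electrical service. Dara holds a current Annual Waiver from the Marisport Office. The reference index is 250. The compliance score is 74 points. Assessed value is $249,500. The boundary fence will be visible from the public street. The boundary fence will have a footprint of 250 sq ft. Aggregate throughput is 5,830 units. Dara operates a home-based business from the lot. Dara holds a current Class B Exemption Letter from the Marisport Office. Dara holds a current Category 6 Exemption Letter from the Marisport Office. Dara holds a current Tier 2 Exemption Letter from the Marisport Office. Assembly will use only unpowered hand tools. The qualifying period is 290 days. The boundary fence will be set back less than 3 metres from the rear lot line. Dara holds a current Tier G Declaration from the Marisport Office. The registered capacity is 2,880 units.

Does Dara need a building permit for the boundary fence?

Exception (a) fails — the rear setback is under 3 m.
Exception (b) is satisfied on its face — a current Tier F Notice is held; there is no plumbing or electrical service; a current Tier B Notice is held. However, paragraphs (f)–(k) must be considered: (f) operates against (b): a current Schedule B Certificate is held. (g) operates (a current Class B Exemption Letter is held), but is itself disapplied by (h): (h) operates against (g): the compliance score is 74 points, meeting the 72 points threshold. (i) operates (a current Annual Waiver is held), but is itself disapplied by (j): (j) operates — the reportable unit count is 49, under the 57 limit. (k), which would lift (j), does not operate here — assessed value is $249,500, not under $245,500. Exception (b) does not apply.
Exception (c): a current Category C Registration is held; assembly uses only hand tools; the qualifying period is 290 days, less than the 325 days limit — every condition holds. But: (l) operates against (c): a home-based business operates on the lot. So (c) is unavailable.
Exception (d)'s conditions are all satisfied: the registered capacity is 2,880 units, meeting the 2,230 units threshold; a current Tier 2 Exemption Letter is held; the structure's footprint is 250 sq ft, under the 270 sq ft limit. However, paragraphs (m)–(n) must be considered: (m) is engaged — a current Tier G Declaration is held. (n) is not triggered (the lot is not in a historic district), so (m) stands. Exception (d) does not apply.
Exception (e) does not apply: the structure will be visible from the street.
No exception displaces § 72.6.

Yes — Dara must obtain a building permit.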